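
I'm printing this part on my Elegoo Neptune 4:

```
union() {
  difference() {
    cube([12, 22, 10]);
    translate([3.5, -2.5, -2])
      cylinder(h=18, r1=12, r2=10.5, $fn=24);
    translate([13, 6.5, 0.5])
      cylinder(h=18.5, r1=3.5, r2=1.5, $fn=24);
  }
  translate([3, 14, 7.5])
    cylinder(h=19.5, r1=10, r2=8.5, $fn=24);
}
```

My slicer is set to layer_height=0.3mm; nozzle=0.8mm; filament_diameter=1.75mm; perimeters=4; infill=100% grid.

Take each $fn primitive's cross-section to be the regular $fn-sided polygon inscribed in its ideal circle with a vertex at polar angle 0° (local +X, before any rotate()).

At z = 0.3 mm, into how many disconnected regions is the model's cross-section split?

1

At z = 0.3 mm: the cube (footprint 12×22) is included at this height; the cone at (3.5, -2.5) contributes a regular 24-gon of circumradius 11.808 (interpolated between r1=12 and r2=10.5 at t=0.128); the cone at (13, 6.5) does not reach this height (z outside [0.5, 19]); After the difference (first − rest): starting from the 12×22 cube, the cone at (3.5, -2.5) partially overlaps it — only the 100.73 mm² overlap (of its 433.07 mm²) is removed, clipping the outline — 1 connected region; the cone at (3, 14) does not reach this height (z outside [7.5, 27]); Taking the union: only that combined region is present, so the union is just that shape — 1 connected region. The result has 1 disconnected region.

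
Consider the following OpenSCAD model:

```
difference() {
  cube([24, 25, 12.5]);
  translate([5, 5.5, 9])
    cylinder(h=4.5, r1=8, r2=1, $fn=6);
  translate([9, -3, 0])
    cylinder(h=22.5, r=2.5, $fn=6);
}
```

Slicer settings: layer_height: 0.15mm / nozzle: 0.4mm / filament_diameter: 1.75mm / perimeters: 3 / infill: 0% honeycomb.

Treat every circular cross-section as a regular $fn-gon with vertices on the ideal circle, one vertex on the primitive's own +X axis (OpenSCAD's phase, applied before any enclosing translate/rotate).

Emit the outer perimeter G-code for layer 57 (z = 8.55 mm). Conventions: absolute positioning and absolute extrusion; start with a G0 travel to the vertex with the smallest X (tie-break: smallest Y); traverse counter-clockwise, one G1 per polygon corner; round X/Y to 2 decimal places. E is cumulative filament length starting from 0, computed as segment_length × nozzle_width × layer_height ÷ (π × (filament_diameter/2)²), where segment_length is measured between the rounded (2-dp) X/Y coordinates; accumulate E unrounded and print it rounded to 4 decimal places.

At z = 8.55 mm: the cube is present — its section is the full 24×25 rectangle; the cone at (5, 5.5) is not intersected at this z (z outside [9, 13.5]); the cylinder at (9, -3): section is a regular 6-gon, circumradius r=2.5; After the difference (first − rest): starting from the 24×25 cube, the r=2.5 cylinder at (9, -3) misses the remaining region (no effect) — 1 connected region. The outline is a single polygon with 4 vertices. Extrusion per mm of travel: 0.4 × 0.15 / (π × 0.875²) = 0.024945. Accumulating E over each segment gives final E = 2.4446.

G0 X0.00 Y0.00 Z8.55
G1 X24.00 Y0.00 E0.5987
G1 X24.00 Y25.00 E1.2223
G1 X0.00 Y25.00 E1.8210
G1 X0.00 Y0.00 E2.4446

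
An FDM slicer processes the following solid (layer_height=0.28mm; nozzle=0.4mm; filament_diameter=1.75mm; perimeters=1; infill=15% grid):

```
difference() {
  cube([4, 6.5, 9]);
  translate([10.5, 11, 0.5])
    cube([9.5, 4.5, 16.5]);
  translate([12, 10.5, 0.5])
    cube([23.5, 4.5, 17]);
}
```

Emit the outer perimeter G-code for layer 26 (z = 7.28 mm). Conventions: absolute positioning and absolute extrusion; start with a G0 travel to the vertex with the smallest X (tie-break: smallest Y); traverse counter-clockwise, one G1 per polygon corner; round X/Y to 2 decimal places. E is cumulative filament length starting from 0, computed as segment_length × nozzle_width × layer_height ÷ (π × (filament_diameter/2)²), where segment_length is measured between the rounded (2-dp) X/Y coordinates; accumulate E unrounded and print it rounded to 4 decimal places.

At z = 7.28 mm: the 4×6.5 cube contributes its full rectangle; the cube at (10.5, 11) (footprint 9.5×4.5) is included at this height; the cube at (12, 10.5) is present — its section is the full 23.5×4.5 rectangle; Taking the first minus the rest: starting from the 4×6.5 cube, the 9.5×4.5 cube at (10.5, 11) misses the remaining region (no effect); the 23.5×4.5 cube at (12, 10.5) misses the remaining region (no effect) — 1 connected region. The outline is a single polygon with 4 vertices. Extrusion per mm of travel: 0.4 × 0.28 / (π × 0.875²) = 0.046564. Accumulating E over each segment gives final E = 0.9778.

G0 X0.00 Y0.00 Z7.28
G1 X4.00 Y0.00 E0.1863
G1 X4.00 Y6.50 E0.4889
G1 X0.00 Y6.50 E0.6752
G1 X0.00 Y0.00 E0.9778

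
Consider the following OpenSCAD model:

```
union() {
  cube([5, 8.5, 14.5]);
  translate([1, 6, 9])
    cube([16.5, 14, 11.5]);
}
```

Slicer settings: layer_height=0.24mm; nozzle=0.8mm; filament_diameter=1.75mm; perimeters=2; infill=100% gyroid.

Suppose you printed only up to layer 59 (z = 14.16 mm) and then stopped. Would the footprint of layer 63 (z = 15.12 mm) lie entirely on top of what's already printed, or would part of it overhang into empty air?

entirely on top

Compare the two slices. At z = 14.16: the 5×8.5 cube contributes its full rectangle (area 42.50 mm²); the cube at (1, 6) is present — its section is the full 16.5×14 rectangle (area 231.00 mm²); Merging all regions: the regions partially overlap — summed areas 273.50 mm² minus the doubly-counted overlap 10.00 mm² gives 263.50 mm² — area = 263.50 mm². At z = 15.12: the cube is not intersected at this z (z outside [0, 14.5]); the 16.5×14 cube at (1, 6) contributes its full rectangle (area 231.00 mm²); Combining (union): only the 16.5×14 cube at (1, 6) is present, so the union is just that shape — area = 231.00 mm². Checking containment: the cross-section at z = 15.12 is a subset of the cross-section at z = 14.16.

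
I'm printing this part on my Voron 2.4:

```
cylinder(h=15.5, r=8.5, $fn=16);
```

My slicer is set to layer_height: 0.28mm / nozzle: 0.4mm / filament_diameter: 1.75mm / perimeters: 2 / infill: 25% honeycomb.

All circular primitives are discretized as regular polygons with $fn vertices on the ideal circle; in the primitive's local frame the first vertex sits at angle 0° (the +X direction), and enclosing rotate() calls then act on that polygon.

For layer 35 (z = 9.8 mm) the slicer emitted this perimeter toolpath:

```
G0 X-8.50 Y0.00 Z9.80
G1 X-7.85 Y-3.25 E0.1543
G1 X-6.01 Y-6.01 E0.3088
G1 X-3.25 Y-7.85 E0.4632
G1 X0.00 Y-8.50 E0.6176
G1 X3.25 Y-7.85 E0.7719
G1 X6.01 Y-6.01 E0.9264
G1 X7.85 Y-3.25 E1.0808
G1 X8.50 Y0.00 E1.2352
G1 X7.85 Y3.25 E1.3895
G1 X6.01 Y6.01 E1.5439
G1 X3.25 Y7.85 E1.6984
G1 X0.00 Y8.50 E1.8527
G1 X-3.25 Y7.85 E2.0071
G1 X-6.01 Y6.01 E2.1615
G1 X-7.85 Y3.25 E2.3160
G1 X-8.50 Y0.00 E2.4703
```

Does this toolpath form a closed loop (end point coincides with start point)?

yes

Start point (G0): (-8.50, 0.00). End point (last G1): the path returns to the start — closed.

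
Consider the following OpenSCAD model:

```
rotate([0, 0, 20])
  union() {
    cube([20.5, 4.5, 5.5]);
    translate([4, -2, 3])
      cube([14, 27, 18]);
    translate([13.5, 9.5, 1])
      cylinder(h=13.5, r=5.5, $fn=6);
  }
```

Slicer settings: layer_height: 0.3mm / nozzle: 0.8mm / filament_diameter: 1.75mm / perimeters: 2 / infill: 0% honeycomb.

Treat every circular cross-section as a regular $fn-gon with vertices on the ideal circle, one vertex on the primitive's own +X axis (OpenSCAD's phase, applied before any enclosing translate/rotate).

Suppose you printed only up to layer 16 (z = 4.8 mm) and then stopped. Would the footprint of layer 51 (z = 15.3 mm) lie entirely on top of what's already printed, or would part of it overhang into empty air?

Compare the two slices. At z = 4.8: the cube (footprint 20.5×4.5) is included at this height (area 92.25 mm²); the cube at (4, -2) (footprint 14×27) is included at this height (area 378.00 mm²); the r=5.5 cylinder at (13.5, 9.5) contributes a regular 6-gon of circumradius 5.5 (area = (6/2)·5.500²·sin(360°/6) = 78.59 mm²); Merging all regions: the regions partially overlap — summed areas 548.84 mm² minus the doubly-counted overlap 139.86 mm² gives 408.98 mm² — area = 408.98 mm²; (whole slice rotated 20° about Z — lengths, areas and connectivity unchanged). At z = 15.3: the cube does not reach this height (z outside [0, 5.5]); the cube at (4, -2) is present — its section is the full 14×27 rectangle (area 378.00 mm²); the cylinder at (13.5, 9.5) is not intersected at this z (z outside [1, 14.5]); Merging all regions: only the 14×27 cube at (4, -2) is present, so the union is just that shape — area = 378.00 mm²; (whole slice rotated 20° about Z — lengths, areas and connectivity unchanged). Checking containment: the cross-section at z = 15.3 is a subset of the cross-section at z = 4.8.

entirely on top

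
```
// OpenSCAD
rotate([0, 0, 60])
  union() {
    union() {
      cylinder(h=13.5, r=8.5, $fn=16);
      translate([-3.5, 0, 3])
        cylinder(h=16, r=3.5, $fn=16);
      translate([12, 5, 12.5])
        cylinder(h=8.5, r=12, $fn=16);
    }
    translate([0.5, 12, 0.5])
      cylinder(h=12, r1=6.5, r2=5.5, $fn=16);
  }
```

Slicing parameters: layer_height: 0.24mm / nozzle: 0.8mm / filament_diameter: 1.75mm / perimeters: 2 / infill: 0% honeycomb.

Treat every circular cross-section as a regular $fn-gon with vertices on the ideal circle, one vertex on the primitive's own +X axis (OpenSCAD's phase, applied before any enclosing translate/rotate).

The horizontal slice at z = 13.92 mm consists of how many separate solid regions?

At z = 13.92 mm: the cylinder does not reach this height (z outside [0, 13.5]); the r=3.5 cylinder at (-3.5, 0) contributes a regular 16-gon of circumradius 3.5; the r=12 cylinder at (12, 5) gives a regular 16-gon of circumradius 12 (constant along its height); Merging all regions: the 2 present regions are separate (no shared area or edge), so areas and boundary lengths simply add and each stays a separate island — 2 connected regions; the cone at (0.5, 12) is absent (z outside [0.5, 12.5]); Combining (union): only the result so far is present, so the union is just that shape — 2 connected regions; (whole slice rotated 60° about Z — lengths, areas and connectivity unchanged). The result has 2 disconnected regions.

2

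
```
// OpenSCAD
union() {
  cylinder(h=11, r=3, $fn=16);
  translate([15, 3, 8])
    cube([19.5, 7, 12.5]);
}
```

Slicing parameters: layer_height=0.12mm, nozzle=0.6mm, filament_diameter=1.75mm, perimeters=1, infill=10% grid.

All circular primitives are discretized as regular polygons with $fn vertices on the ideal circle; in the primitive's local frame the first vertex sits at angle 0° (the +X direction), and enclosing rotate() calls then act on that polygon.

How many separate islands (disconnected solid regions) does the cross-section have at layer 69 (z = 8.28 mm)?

At z = 8.28 mm: the r=3 cylinder gives a regular 16-gon of circumradius 3 (constant along its height); the cube at (15, 3) (footprint 19.5×7) is included at this height; Merging all regions: the 2 present regions are separate (no shared area or edge), so areas and boundary lengths simply add and each stays a separate island — 2 connected regions. Overall, the cross-section has 2 separate islands. Island count = 2.

2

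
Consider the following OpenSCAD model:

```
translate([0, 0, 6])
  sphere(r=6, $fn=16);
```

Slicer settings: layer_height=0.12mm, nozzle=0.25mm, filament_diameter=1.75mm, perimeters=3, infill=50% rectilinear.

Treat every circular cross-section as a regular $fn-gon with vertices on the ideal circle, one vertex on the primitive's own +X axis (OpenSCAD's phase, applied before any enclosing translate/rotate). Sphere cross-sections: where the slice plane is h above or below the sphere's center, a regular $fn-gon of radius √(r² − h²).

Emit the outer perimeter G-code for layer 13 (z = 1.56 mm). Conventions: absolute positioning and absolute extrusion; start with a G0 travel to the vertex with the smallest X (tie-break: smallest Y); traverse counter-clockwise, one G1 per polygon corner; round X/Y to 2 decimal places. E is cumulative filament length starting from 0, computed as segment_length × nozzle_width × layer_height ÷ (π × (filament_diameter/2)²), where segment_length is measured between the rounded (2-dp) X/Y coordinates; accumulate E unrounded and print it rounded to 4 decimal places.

G0 X-4.04 Y0.00 Z1.56
G1 X-3.73 Y-1.54 E0.0196
G1 X-2.85 Y-2.85 E0.0393
G1 X-1.54 Y-3.73 E0.0590
G1 X0.00 Y-4.04 E0.0786
G1 X1.54 Y-3.73 E0.0981
G1 X2.85 Y-2.85 E0.1178
G1 X3.73 Y-1.54 E0.1375
G1 X4.04 Y0.00 E0.1571
G1 X3.73 Y1.54 E0.1767
G1 X2.85 Y2.85 E0.1964
G1 X1.54 Y3.73 E0.2161
G1 X0.00 Y4.04 E0.2357
G1 X-1.54 Y3.73 E0.2553
G1 X-2.85 Y2.85 E0.2749
G1 X-3.73 Y1.54 E0.2946
G1 X-4.04 Y0.00 E0.3142

At z = 1.56 mm: the sphere: section is a regular 16-gon, circumradius = √(r²−h²) = √(6²−4.44²) = 4.036. The outline is a single polygon with 16 vertices. Extrusion per mm of travel: 0.25 × 0.12 / (π × 0.875²) = 0.012473. Accumulating E over each segment gives final E = 0.3142.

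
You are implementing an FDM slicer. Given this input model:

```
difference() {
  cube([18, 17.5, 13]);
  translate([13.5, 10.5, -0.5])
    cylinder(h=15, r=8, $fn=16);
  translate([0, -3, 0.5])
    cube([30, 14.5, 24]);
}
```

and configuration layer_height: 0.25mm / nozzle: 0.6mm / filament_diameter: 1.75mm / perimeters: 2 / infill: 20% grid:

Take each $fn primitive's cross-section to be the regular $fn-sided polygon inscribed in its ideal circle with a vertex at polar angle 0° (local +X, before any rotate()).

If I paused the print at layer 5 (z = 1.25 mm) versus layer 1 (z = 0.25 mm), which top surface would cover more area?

layer 1 (z = 0.25 mm)

Layer 5 (z = 1.25): the cube (footprint 18×17.5) is included at this height (area 315.00 mm²); the r=8 cylinder at (13.5, 10.5) gives a regular 16-gon of circumradius 8 (constant along its height) (area = (16/2)·8.000²·sin(360°/16) = 195.93 mm²); the cube at (0, -3) is present — its section is the full 30×14.5 rectangle (area 435.00 mm²); Taking the first minus the rest: starting from the 18×17.5 cube (315.00 mm²), the r=8 cylinder at (13.5, 10.5) partially overlaps it — only the 160.48 mm² overlap (of its 195.93 mm²) is removed, clipping the outline; the 30×14.5 cube at (0, -3) partially overlaps it — only the 112.12 mm² overlap (of its 435.00 mm²) is removed, clipping the outline — area = 42.40 mm². So its area = 42.40 mm². Layer 1 (z = 0.25): the cube is present — its section is the full 18×17.5 rectangle (area 315.00 mm²); the r=8 cylinder at (13.5, 10.5) gives a regular 16-gon of circumradius 8 (constant along its height) (area = (16/2)·8.000²·sin(360°/16) = 195.93 mm²); the cube at (0, -3) is absent (z outside [0.5, 24.5]); Taking the first minus the rest: starting from the 18×17.5 cube (315.00 mm²), the r=8 cylinder at (13.5, 10.5) partially overlaps it — only the 160.48 mm² overlap (of its 195.93 mm²) is removed, clipping the outline — area = 154.52 mm². So its area = 154.52 mm². Layer 1 is larger (154.52 vs 42.40 mm²).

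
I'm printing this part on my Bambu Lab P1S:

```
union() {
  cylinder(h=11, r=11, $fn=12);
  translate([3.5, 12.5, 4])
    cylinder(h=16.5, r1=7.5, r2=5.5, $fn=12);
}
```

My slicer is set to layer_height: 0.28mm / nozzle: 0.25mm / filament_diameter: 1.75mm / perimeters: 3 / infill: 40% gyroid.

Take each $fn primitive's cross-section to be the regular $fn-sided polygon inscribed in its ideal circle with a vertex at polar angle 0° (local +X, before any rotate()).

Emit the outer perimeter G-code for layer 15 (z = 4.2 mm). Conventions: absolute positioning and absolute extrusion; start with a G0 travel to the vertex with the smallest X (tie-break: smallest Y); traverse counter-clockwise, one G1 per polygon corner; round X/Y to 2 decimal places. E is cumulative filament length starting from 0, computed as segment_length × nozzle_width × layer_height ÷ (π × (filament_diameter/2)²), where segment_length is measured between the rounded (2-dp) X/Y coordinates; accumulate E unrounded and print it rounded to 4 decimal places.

At z = 4.2 mm: the r=11 cylinder contributes a regular 12-gon of circumradius 11; the cone at (3.5, 12.5): at t=0.012 of its height the radius interpolates to r₁+(r₂−r₁)t = 7.476, giving a regular 12-gon of that circumradius; Taking the union: the regions partially overlap (shared area 42.52 mm²), so overlapping operands fuse into one piece — 1 connected region. The outline is a single polygon with 20 vertices. Extrusion per mm of travel: 0.25 × 0.28 / (π × 0.875²) = 0.029103. Accumulating E over each segment gives final E = 2.5517.

G0 X-11.00 Y0.00 Z4.20
G1 X-9.53 Y-5.50 E0.1657
G1 X-5.50 Y-9.53 E0.3315
G1 X0.00 Y-11.00 E0.4972
G1 X5.50 Y-9.53 E0.6629
G1 X9.53 Y-5.50 E0.8288
G1 X11.00 Y0.00 E0.9945
G1 X9.53 Y5.50 E1.1601
G1 X8.12 Y6.91 E1.2182
G1 X9.97 Y8.76 E1.2943
G1 X10.98 Y12.50 E1.4071
G1 X9.97 Y16.24 E1.5198
G1 X7.24 Y18.97 E1.6322
G1 X3.50 Y19.98 E1.7449
G1 X-0.24 Y18.97 E1.8576
G1 X-2.97 Y16.24 E1.9700
G1 X-3.98 Y12.50 E2.0827
G1 X-3.33 Y10.11 E2.1548
G1 X-5.50 Y9.53 E2.2202
G1 X-9.53 Y5.50 E2.3861
G1 X-11.00 Y0.00 E2.5517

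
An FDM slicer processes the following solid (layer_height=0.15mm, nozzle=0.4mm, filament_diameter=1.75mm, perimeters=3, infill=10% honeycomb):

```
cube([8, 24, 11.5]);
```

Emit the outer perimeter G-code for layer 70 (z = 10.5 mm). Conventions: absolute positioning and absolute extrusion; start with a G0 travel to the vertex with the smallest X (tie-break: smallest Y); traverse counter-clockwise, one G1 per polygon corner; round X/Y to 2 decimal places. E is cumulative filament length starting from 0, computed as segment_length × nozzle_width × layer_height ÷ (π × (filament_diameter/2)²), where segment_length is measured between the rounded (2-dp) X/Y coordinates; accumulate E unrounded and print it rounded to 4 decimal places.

G0 X0.00 Y0.00 Z10.50
G1 X8.00 Y0.00 E0.1996
G1 X8.00 Y24.00 E0.7982
G1 X0.00 Y24.00 E0.9978
G1 X0.00 Y0.00 E1.5965

At z = 10.5 mm: the 8×24 cube contributes its full rectangle. The outline is a single polygon with 4 vertices. Extrusion per mm of travel: 0.4 × 0.15 / (π × 0.875²) = 0.024945. Accumulating E over each segment gives final E = 1.5965.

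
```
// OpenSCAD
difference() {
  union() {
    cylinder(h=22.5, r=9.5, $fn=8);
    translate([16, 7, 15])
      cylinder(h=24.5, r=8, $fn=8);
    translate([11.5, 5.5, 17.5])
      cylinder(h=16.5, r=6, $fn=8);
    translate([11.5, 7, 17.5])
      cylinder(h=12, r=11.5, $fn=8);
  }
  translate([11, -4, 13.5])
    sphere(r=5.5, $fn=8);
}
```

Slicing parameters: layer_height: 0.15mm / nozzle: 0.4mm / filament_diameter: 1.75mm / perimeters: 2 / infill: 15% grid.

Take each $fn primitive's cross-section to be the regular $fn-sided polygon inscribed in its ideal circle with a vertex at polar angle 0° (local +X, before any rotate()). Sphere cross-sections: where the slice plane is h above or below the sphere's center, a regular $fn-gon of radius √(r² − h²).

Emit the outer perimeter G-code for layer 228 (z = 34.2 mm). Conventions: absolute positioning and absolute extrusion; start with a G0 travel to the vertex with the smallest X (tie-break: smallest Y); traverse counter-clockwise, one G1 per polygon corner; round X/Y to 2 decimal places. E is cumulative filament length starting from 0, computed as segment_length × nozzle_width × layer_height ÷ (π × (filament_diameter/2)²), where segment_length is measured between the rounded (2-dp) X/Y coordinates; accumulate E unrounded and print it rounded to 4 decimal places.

G0 X8.00 Y7.00 Z34.20
G1 X10.34 Y1.34 E0.1528
G1 X16.00 Y-1.00 E0.3056
G1 X21.66 Y1.34 E0.4583
G1 X24.00 Y7.00 E0.6111
G1 X21.66 Y12.66 E0.7639
G1 X16.00 Y15.00 E0.9167
G1 X10.34 Y12.66 E1.0695
G1 X8.00 Y7.00 E1.2222

At z = 34.2 mm: the cylinder is not intersected at this z (z outside [0, 22.5]); the r=8 cylinder at (16, 7) contributes a regular 8-gon of circumradius 8; the cylinder at (11.5, 5.5) is absent (z outside [17.5, 34]); the cylinder at (11.5, 7) is absent (z outside [17.5, 29.5]); Combining (union): only the r=8 cylinder at (16, 7) is present, so the union is just that shape — 1 connected region; the sphere at (11, -4) is absent (|z−center|=20.700 > r=5.5); After the difference (first − rest): none of the subtracted shapes is present at this height, so the result so far is unchanged — 1 connected region. The outline is a single polygon with 8 vertices. Extrusion per mm of travel: 0.4 × 0.15 / (π × 0.875²) = 0.024945. Accumulating E over each segment gives final E = 1.2222.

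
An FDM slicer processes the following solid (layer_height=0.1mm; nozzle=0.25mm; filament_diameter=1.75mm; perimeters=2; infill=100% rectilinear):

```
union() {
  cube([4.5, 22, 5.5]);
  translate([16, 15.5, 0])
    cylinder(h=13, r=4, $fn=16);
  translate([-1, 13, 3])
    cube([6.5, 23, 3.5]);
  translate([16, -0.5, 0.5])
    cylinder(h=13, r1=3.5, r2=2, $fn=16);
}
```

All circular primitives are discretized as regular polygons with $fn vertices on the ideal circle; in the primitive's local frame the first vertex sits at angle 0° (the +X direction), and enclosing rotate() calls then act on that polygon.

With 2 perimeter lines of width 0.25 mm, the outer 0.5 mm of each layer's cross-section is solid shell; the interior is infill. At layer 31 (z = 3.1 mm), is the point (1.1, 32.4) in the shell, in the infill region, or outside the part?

At z = 3.1 mm: the cube is present — its section is the full 4.5×22 rectangle; the cylinder at (16, 15.5): section is a regular 16-gon, circumradius r=4; the 6.5×23 cube at (-1, 13) contributes its full rectangle; the cone at (16, -0.5): at t=0.200 of its height the radius interpolates to r₁+(r₂−r₁)t = 3.200, giving a regular 16-gon of that circumradius; Taking the union: the regions partially overlap (shared area 40.50 mm²), so overlapping operands fuse into one piece — 3 connected regions. Overall, the cross-section has 3 separate islands. The nearest boundary edge runs (-1.00, 13.00)→(-1.00, 36.00); distance from the point to it = 2.10 mm. (Shell/infill is judged within the island containing the point — the largest one.) The point is inside the cross-section and 2.10 mm from the nearest boundary — more than the 0.5 mm shell width (2 × 0.25), so it's in the infill interior.

infill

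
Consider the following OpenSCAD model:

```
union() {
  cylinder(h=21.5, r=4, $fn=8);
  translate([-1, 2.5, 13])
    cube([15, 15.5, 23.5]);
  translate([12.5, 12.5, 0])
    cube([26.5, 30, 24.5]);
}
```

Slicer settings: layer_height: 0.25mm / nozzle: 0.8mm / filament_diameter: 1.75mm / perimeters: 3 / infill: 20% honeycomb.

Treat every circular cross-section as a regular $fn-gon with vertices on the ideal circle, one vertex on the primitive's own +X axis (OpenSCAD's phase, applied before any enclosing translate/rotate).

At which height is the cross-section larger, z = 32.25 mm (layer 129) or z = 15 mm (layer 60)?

layer 60 (z = 15 mm)

Layer 129 (z = 32.25): the cylinder is not intersected at this z (z outside [0, 21.5]); the cube at (-1, 2.5) (footprint 15×15.5) is included at this height (area 232.50 mm²); the cube at (12.5, 12.5) does not reach this height (z outside [0, 24.5]); Merging all regions: only the 15×15.5 cube at (-1, 2.5) is present, so the union is just that shape — area = 232.50 mm². So its area = 232.50 mm². Layer 60 (z = 15): the r=4 cylinder gives a regular 8-gon of circumradius 4 (constant along its height) (area = (8/2)·4.000²·sin(360°/8) = 45.25 mm²); the 15×15.5 cube at (-1, 2.5) contributes its full rectangle (area 232.50 mm²); the 26.5×30 cube at (12.5, 12.5) contributes its full rectangle (area 795.00 mm²); Merging all regions: the regions partially overlap — summed areas 1072.75 mm² minus the doubly-counted overlap 12.15 mm² gives 1060.60 mm² — area = 1060.60 mm². So its area = 1060.60 mm². Layer 60 is larger (1060.60 vs 232.50 mm²).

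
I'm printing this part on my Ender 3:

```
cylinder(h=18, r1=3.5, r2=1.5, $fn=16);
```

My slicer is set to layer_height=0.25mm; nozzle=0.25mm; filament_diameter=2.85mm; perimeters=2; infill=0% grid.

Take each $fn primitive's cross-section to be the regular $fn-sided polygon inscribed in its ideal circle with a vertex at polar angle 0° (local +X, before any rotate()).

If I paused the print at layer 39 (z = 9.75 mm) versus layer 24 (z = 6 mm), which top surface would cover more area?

layer 24 (z = 6 mm)

Layer 39 (z = 9.75): the cone contributes a regular 16-gon of circumradius 2.417 (interpolated between r1=3.5 and r2=1.5 at t=0.542) (area = (16/2)·2.417²·sin(360°/16) = 17.88 mm²). So its area = 17.88 mm². Layer 24 (z = 6): the cone: at t=0.333 of its height the radius interpolates to r₁+(r₂−r₁)t = 2.833, giving a regular 16-gon of that circumradius (area = (16/2)·2.833²·sin(360°/16) = 24.58 mm²). So its area = 24.58 mm². Layer 24 is larger (24.58 vs 17.88 mm²).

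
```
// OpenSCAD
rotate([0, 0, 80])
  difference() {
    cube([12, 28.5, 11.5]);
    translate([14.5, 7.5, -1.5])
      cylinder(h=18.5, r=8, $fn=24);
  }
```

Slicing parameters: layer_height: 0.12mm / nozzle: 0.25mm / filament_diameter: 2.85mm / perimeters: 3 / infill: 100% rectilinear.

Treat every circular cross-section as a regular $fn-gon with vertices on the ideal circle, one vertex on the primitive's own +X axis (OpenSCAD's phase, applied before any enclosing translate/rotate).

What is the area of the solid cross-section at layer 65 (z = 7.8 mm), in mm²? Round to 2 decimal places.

At z = 7.8 mm: the 12×28.5 cube contributes its full rectangle (area 342.00 mm²); the r=8 cylinder at (14.5, 7.5) contributes a regular 24-gon of circumradius 8 (area = (24/2)·8.000²·sin(360°/24) = 198.77 mm²); Subtracting the remaining from the first: starting from the 12×28.5 cube (342.00 mm²), the r=8 cylinder at (14.5, 7.5) partially overlaps it — only the 60.26 mm² overlap (of its 198.77 mm²) is removed, clipping the outline — area = 281.74 mm²; (rotated 80° about Z; rotation is an isometry so areas/perimeters/island counts are preserved). Overall, the cross-section is a single solid region. Net area = 281.74 mm².

281.74 mm²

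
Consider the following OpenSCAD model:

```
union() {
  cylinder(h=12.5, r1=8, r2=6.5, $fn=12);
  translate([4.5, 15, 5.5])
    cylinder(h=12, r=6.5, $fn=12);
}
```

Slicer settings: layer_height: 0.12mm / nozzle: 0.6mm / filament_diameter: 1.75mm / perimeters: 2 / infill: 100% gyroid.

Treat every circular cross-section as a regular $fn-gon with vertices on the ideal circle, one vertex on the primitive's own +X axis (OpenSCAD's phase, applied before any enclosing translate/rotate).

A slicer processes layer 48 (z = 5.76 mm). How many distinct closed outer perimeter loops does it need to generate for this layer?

2

At z = 5.76 mm: the cone contributes a regular 12-gon of circumradius 7.309 (interpolated between r1=8 and r2=6.5 at t=0.461); the r=6.5 cylinder at (4.5, 15) gives a regular 12-gon of circumradius 6.5 (constant along its height); Combining (union): the 2 present regions are separate (no shared area or edge), so areas and boundary lengths simply add and each stays a separate island — 2 connected regions. The result has 2 disconnected regions.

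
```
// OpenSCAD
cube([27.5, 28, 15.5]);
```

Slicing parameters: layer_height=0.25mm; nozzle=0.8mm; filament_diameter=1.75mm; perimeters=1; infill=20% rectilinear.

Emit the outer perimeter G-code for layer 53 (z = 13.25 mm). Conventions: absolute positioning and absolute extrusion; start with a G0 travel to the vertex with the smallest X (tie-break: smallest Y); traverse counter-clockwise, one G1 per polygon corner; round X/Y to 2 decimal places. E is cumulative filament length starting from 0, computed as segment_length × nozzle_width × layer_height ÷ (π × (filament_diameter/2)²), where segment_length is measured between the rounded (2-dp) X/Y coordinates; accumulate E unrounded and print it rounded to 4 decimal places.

At z = 13.25 mm: the cube (footprint 27.5×28) is included at this height. The outline is a single polygon with 4 vertices. Extrusion per mm of travel: 0.8 × 0.25 / (π × 0.875²) = 0.083150. Accumulating E over each segment gives final E = 9.2297.

G0 X0.00 Y0.00 Z13.25
G1 X27.50 Y0.00 E2.2866
G1 X27.50 Y28.00 E4.6148
G1 X0.00 Y28.00 E6.9015
G1 X0.00 Y0.00 E9.2297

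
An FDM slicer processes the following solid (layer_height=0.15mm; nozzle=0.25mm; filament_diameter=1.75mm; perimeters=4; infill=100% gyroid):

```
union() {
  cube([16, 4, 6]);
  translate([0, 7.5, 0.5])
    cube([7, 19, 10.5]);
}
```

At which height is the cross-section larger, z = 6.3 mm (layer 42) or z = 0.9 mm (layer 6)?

layer 6 (z = 0.9 mm)

Layer 42 (z = 6.3): the cube is absent (z outside [0, 6]); the cube at (0, 7.5) is present — its section is the full 7×19 rectangle (area 133.00 mm²); Taking the union: only the 7×19 cube at (0, 7.5) is present, so the union is just that shape — area = 133.00 mm². So its area = 133.00 mm². Layer 6 (z = 0.9): the cube is present — its section is the full 16×4 rectangle (area 64.00 mm²); the cube at (0, 7.5) is present — its section is the full 7×19 rectangle (area 133.00 mm²); Merging all regions: the 2 present regions are separate (no shared area or edge), so areas and boundary lengths simply add and each stays a separate island — area = 197.00 mm². So its area = 197.00 mm². Layer 6 is larger (197.00 vs 133.00 mm²).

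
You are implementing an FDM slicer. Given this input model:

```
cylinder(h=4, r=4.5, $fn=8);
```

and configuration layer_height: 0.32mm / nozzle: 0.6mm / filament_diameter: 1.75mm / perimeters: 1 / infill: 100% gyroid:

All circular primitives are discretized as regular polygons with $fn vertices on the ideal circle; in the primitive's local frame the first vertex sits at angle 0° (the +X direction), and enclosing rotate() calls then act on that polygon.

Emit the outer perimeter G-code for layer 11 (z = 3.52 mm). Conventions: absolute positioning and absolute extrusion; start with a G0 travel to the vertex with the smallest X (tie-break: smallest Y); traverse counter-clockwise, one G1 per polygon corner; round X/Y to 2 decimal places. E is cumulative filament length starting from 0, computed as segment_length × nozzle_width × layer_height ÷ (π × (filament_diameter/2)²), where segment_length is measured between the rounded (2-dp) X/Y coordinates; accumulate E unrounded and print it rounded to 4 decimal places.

G0 X-4.50 Y0.00 Z3.52
G1 X-3.18 Y-3.18 E0.2748
G1 X0.00 Y-4.50 E0.5497
G1 X3.18 Y-3.18 E0.8245
G1 X4.50 Y0.00 E1.0994
G1 X3.18 Y3.18 E1.3742
G1 X0.00 Y4.50 E1.6490
G1 X-3.18 Y3.18 E1.9239
G1 X-4.50 Y0.00 E2.1987

At z = 3.52 mm: the r=4.5 cylinder gives a regular 8-gon of circumradius 4.5 (constant along its height). The outline is a single polygon with 8 vertices. Extrusion per mm of travel: 0.6 × 0.32 / (π × 0.875²) = 0.079824. Accumulating E over each segment gives final E = 2.1987.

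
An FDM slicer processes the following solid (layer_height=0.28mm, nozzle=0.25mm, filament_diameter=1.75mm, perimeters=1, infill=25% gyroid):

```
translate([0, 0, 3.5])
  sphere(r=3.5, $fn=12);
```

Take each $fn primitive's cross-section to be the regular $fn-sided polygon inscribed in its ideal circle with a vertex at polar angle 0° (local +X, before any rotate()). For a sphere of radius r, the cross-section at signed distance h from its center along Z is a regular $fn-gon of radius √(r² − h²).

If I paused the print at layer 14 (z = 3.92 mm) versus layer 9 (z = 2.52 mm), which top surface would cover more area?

layer 14 (z = 3.92 mm)

Layer 14 (z = 3.92): the r=3.5 sphere slices to a regular 12-gon of circumradius 3.475 (√(r²−h²) with h=0.42 from center) (area = (12/2)·3.475²·sin(360°/12) = 36.22 mm²). So its area = 36.22 mm². Layer 9 (z = 2.52): the sphere: section is a regular 12-gon, circumradius = √(r²−h²) = √(3.5²−0.98²) = 3.360 (area = (12/2)·3.360²·sin(360°/12) = 33.87 mm²). So its area = 33.87 mm². Layer 14 is larger (36.22 vs 33.87 mm²).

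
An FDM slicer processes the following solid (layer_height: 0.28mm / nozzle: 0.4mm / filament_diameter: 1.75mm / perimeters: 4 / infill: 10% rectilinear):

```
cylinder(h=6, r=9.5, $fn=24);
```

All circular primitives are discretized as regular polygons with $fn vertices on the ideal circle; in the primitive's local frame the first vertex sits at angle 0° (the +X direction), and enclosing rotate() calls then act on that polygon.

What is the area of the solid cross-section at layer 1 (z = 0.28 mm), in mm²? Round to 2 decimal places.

At z = 0.28 mm: the cylinder: section is a regular 24-gon, circumradius r=9.5 (area = (24/2)·9.500²·sin(360°/24) = 280.30 mm²). Overall, the cross-section is a single solid region. Net area = 280.30 mm².

280.30 mm²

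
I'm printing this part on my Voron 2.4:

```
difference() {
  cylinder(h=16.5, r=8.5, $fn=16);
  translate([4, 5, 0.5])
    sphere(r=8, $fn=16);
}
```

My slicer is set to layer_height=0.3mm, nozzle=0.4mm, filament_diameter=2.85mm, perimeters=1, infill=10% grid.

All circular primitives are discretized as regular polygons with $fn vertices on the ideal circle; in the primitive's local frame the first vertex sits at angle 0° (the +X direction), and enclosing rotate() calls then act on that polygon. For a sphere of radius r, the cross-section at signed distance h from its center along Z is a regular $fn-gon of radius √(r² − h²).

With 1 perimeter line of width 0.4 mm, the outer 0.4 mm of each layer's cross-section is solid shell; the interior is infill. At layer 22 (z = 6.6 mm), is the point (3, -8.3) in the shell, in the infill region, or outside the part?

At z = 6.6 mm: the r=8.5 cylinder contributes a regular 16-gon of circumradius 8.5; the sphere at (4, 5): section is a regular 16-gon, circumradius = √(r²−h²) = √(8²−6.1²) = 5.176; Taking the first minus the rest: starting from the r=8.5 cylinder, the r=8 sphere at (4, 5) partially overlaps it — only the 55.68 mm² overlap (of its 82.02 mm²) is removed, clipping the outline — 1 connected region. Overall, the cross-section is a single solid region. The nearest boundary edge runs (3.25, -7.85)→(-0.00, -8.50); distance from the point to it = 0.39 mm. The point is not inside any of the regions above, so it lies outside the cross-section (0.39 mm from the nearest boundary).

outside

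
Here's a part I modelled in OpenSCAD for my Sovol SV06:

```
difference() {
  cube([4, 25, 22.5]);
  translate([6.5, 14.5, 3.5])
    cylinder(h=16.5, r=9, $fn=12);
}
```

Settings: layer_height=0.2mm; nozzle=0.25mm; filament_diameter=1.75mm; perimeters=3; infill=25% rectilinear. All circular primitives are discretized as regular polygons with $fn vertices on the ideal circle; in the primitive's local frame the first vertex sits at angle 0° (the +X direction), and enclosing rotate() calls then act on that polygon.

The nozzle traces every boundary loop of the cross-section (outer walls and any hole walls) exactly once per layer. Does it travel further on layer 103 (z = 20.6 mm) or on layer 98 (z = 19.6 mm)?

layer 103 (z = 20.6 mm)

Layer 103 (z = 20.6): the cube is present — its section is the full 4×25 rectangle (perimeter 58.00 mm); the cylinder at (6.5, 14.5) does not reach this height (z outside [3.5, 20]); After the difference (first − rest): none of the subtracted shapes is present at this height, so the 4×25 cube is unchanged — boundary = 58.00 mm. So its perimeter = 58.00 mm. Layer 98 (z = 19.6): the cube (footprint 4×25) is included at this height (perimeter 58.00 mm); the r=9 cylinder at (6.5, 14.5) contributes a regular 12-gon of circumradius 9 (perimeter = 2·12·9.000·sin(180°/12) = 55.90 mm); After the difference (first − rest): starting from the 4×25 cube, the r=9 cylinder at (6.5, 14.5) partially overlaps it — only the 59.43 mm² overlap (of its 243.00 mm²) is removed, clipping the outline — boundary = 39.55 mm. So its perimeter = 39.55 mm. Layer 103 is larger (58.00 vs 39.55 mm).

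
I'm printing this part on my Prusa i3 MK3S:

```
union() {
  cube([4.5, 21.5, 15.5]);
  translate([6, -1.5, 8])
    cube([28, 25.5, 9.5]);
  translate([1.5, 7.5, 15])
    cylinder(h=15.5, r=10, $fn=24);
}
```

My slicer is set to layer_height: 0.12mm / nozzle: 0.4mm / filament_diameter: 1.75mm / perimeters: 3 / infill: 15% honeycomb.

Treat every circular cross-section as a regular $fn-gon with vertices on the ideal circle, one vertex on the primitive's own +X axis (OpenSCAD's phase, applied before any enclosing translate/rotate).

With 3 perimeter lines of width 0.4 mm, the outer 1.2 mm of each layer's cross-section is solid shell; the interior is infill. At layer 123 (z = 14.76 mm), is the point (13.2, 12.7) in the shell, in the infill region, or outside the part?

infill

At z = 14.76 mm: the cube is present — its section is the full 4.5×21.5 rectangle; the cube at (6, -1.5) (footprint 28×25.5) is included at this height; the cylinder at (1.5, 7.5) does not reach this height (z outside [15, 30.5]); Combining (union): the 2 present regions are separate (no shared area or edge), so areas and boundary lengths simply add and each stays a separate island — 2 connected regions. Overall, the cross-section has 2 separate islands. The nearest boundary edge runs (6.00, -1.50)→(6.00, 24.00); distance from the point to it = 7.20 mm. (Shell/infill is judged within the island containing the point — the largest one.) The point is inside the cross-section and 7.20 mm from the nearest boundary — more than the 1.2 mm shell width (3 × 0.4), so it's in the infill interior.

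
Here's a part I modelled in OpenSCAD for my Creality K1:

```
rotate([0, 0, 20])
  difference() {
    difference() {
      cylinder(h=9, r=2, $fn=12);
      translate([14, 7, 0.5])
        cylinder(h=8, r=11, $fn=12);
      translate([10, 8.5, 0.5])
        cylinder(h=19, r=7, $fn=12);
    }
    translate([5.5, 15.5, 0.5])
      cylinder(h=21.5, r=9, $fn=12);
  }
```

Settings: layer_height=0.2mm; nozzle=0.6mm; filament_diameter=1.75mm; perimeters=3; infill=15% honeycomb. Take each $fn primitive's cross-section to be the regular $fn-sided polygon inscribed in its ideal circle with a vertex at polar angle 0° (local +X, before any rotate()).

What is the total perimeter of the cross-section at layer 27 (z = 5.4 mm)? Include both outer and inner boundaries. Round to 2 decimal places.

At z = 5.4 mm: the r=2 cylinder gives a regular 12-gon of circumradius 2 (constant along its height) (perimeter = 2·12·2.000·sin(180°/12) = 12.42 mm); the r=11 cylinder at (14, 7) gives a regular 12-gon of circumradius 11 (constant along its height) (perimeter = 2·12·11.000·sin(180°/12) = 68.33 mm); the cylinder at (10, 8.5): section is a regular 12-gon, circumradius r=7 (perimeter = 2·12·7.000·sin(180°/12) = 43.48 mm); Taking the first minus the rest: starting from the r=2 cylinder, the r=11 cylinder at (14, 7) misses the remaining region (no effect); the r=7 cylinder at (10, 8.5) misses the remaining region (no effect) — boundary = 12.42 mm; the r=9 cylinder at (5.5, 15.5) contributes a regular 12-gon of circumradius 9 (perimeter = 2·12·9.000·sin(180°/12) = 55.90 mm); Taking the first minus the rest: starting from that combined region, the r=9 cylinder at (5.5, 15.5) misses the remaining region (no effect) — boundary = 12.42 mm; (whole slice rotated 20° about Z — lengths, areas and connectivity unchanged). Overall, the cross-section is a single solid region. Total boundary length (outer) = 12.42 mm.

12.42 mm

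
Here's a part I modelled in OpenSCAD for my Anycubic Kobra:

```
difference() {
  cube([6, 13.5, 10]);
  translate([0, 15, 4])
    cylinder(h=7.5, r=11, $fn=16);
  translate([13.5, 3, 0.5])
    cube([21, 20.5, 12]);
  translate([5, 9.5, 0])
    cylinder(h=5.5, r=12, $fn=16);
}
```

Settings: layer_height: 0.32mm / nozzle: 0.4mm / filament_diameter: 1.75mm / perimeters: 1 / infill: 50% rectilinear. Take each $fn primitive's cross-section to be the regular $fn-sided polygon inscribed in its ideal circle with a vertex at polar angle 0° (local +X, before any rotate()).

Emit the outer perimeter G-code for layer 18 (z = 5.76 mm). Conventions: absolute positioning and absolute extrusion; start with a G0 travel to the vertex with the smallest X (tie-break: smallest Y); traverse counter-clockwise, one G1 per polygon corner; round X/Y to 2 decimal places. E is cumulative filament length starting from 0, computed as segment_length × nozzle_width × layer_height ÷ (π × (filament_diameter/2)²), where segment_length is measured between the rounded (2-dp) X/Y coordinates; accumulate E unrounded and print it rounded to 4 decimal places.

G0 X0.00 Y0.00 Z5.76
G1 X6.00 Y0.00 E0.3193
G1 X6.00 Y6.03 E0.6402
G1 X4.21 Y4.84 E0.7546
G1 X0.00 Y4.00 E0.9830
G1 X0.00 Y0.00 E1.1959

At z = 5.76 mm: the 6×13.5 cube contributes its full rectangle; the r=11 cylinder at (0, 15) contributes a regular 16-gon of circumradius 11; the cube at (13.5, 3) is present — its section is the full 21×20.5 rectangle; the cylinder at (5, 9.5) is not intersected at this z (z outside [0, 5.5]); Taking the first minus the rest: starting from the 6×13.5 cube, the r=11 cylinder at (0, 15) partially overlaps it — only the 52.67 mm² overlap (of its 370.44 mm²) is removed, clipping the outline; the 21×20.5 cube at (13.5, 3) misses the remaining region (no effect) — 1 connected region. The outline is a single polygon with 5 vertices. Extrusion per mm of travel: 0.4 × 0.32 / (π × 0.875²) = 0.053216. Accumulating E over each segment gives final E = 1.1959.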